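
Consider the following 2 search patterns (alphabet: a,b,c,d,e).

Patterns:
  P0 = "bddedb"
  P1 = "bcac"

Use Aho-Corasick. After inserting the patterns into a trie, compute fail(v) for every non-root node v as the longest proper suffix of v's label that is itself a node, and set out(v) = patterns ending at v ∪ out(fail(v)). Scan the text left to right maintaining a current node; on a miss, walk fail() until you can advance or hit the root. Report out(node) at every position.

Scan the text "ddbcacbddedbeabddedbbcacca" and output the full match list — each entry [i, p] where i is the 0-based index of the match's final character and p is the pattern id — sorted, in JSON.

Construct AC machine:
Trie nodes:
  0='ε' goto b→1
  1='b' goto c→7 d→2
  2='bd' goto d→3
  3='bdd' goto e→4
  4='bdde' goto d→5
  5='bdded' goto b→6
  6='bddedb' goto ·  [P0 ends]
  7='bc' goto a→8
  8='bca' goto c→9
  9='bcac' goto ·  [P1 ends]

Failure links (BFS by depth):
  n1('b'): parent n0 fail=0; on 'b' 0 → fail=0;  out ∅∪∅=∅
  n2('bd'): parent n1 fail=0; on 'd' 0 → fail=0;  out ∅∪∅=∅
  n7('bc'): parent n1 fail=0; on 'c' 0 → fail=0;  out ∅∪∅=∅
  n3('bdd'): parent n2 fail=0; on 'd' 0 → fail=0;  out ∅∪∅=∅
  n8('bca'): parent n7 fail=0; on 'a' 0 → fail=0;  out ∅∪∅=∅
  n4('bdde'): parent n3 fail=0; on 'e' 0 → fail=0;  out ∅∪∅=∅
  n9('bcac'): parent n8 fail=0; on 'c' 0 → fail=0;  out {1}∪∅={1}
  n5('bdded'): parent n4 fail=0; on 'd' 0 → fail=0;  out ∅∪∅=∅
  n6('bddedb'): parent n5 fail=0; on 'b' 0 → fail=1;  out {0}∪∅={0}

Text stream:
[0] read 'd'  n0⇒n0
[1] read 'd'  n0⇒n0
[2] read 'b'  n0⇒n1
[3] read 'c'  n1⇒n7
[4] read 'a'  n7⇒n8
[5] read 'c'  n8⇒n9  → match P1@[2:5]
[6] read 'b'  n9⇒n1 (via fail)
[7] read 'd'  n1⇒n2
[8] read 'd'  n2⇒n3
[9] read 'e'  n3⇒n4
[10] read 'd'  n4⇒n5
[11] read 'b'  n5⇒n6  → match P0@[6:11]
[12] read 'e'  n6⇒n0 (via fail)
[13] read 'a'  n0⇒n0
[14] read 'b'  n0⇒n1
[15] read 'd'  n1⇒n2
[16] read 'd'  n2⇒n3
[17] read 'e'  n3⇒n4
[18] read 'd'  n4⇒n5
[19] read 'b'  n5⇒n6  → match P0@[14:19]
[20] read 'b'  n6⇒n1 (via fail)
[21] read 'c'  n1⇒n7
[22] read 'a'  n7⇒n8
[23] read 'c'  n8⇒n9  → match P1@[20:23]
[24] read 'c'  n9⇒n0 (via fail)
[25] read 'a'  n0⇒n0

All matches (sorted): [[5,1],[11,0],[19,0],[23,1]]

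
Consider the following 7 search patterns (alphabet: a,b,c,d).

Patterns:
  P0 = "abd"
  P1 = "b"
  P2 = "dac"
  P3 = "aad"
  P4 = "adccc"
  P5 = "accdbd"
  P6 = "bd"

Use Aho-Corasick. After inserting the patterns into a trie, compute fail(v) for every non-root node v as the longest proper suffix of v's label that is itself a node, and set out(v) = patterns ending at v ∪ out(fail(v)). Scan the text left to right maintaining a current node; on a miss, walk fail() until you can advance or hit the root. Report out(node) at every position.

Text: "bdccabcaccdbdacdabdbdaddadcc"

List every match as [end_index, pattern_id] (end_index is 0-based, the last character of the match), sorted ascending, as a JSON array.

Build automaton:
Trie nodes:
  0='ε' goto a→1 b→4 d→5
  1='a' goto a→8 b→2 c→14 d→10
  2='ab' goto d→3
  3='abd' goto ·  ←P0
  4='b' goto d→19  ←P1
  5='d' goto a→6
  6='da' goto c→7
  7='dac' goto ·  ←P2
  8='aa' goto d→9
  9='aad' goto ·  ←P3
  10='ad' goto c→11
  11='adc' goto c→12
  12='adcc' goto c→13
  13='adccc' goto ·  ←P4
  14='ac' goto c→15
  15='acc' goto d→16
  16='accd' goto b→17
  17='accdb' goto d→18
  18='accdbd' goto ·  ←P5
  19='bd' goto ·  ←P6

BFS fail/out derivation:
  n1('a'): parent n0 fail=0; on 'a' 0 → fail=0;  out ∅∪∅=∅
  n4('b'): parent n0 fail=0; on 'b' 0 → fail=0;  out {1}∪∅={1}
  n5('d'): parent n0 fail=0; on 'd' 0 → fail=0;  out ∅∪∅=∅
  n2('ab'): parent n1 fail=0; on 'b' 0 → fail=4;  out ∅∪{1}={1}
  n6('da'): parent n5 fail=0; on 'a' 0 → fail=1;  out ∅∪∅=∅
  n8('aa'): parent n1 fail=0; on 'a' 0 → fail=1;  out ∅∪∅=∅
  n10('ad'): parent n1 fail=0; on 'd' 0 → fail=5;  out ∅∪∅=∅
  n14('ac'): parent n1 fail=0; on 'c' 0 → fail=0;  out ∅∪∅=∅
  n19('bd'): parent n4 fail=0; on 'd' 0 → fail=5;  out {6}∪∅={6}
  n3('abd'): parent n2 fail=4; on 'd' 4 → fail=19;  out {0}∪{6}={0,6}
  n7('dac'): parent n6 fail=1; on 'c' 1 → fail=14;  out {2}∪∅={2}
  n9('aad'): parent n8 fail=1; on 'd' 1 → fail=10;  out {3}∪∅={3}
  n11('adc'): parent n10 fail=5; on 'c' 5→0 → fail=0;  out ∅∪∅=∅
  n15('acc'): parent n14 fail=0; on 'c' 0 → fail=0;  out ∅∪∅=∅
  n12('adcc'): parent n11 fail=0; on 'c' 0 → fail=0;  out ∅∪∅=∅
  n16('accd'): parent n15 fail=0; on 'd' 0 → fail=5;  out ∅∪∅=∅
  n13('adccc'): parent n12 fail=0; on 'c' 0 → fail=0;  out {4}∪∅={4}
  n17('accdb'): parent n16 fail=5; on 'b' 5→0 → fail=4;  out ∅∪{1}={1}
  n18('accdbd'): parent n17 fail=4; on 'd' 4 → fail=19;  out {5}∪{6}={5,6}

Scan:
i=0 'b': node 0→4  → match P1@[0:0]
i=1 'd': node 4→19  → match P6@[0:1]
i=2 'c': node 19→0 (fail-walked)
i=3 'c': node 0→0
i=4 'a': node 0→1
i=5 'b': node 1→2  → match P1@[5:5]
i=6 'c': node 2→0 (fail-walked)
i=7 'a': node 0→1
i=8 'c': node 1→14
i=9 'c': node 14→15
i=10 'd': node 15→16
i=11 'b': node 16→17  → match P1@[11:11]
i=12 'd': node 17→18  → match P5@[7:12],P6@[11:12]
i=13 'a': node 18→6 (fail-walked)
i=14 'c': node 6→7  → match P2@[12:14]
i=15 'd': node 7→5 (fail-walked)
i=16 'a': node 5→6
i=17 'b': node 6→2 (fail-walked)  → match P1@[17:17]
i=18 'd': node 2→3  → match P0@[16:18],P6@[17:18]
i=19 'b': node 3→4 (fail-walked)  → match P1@[19:19]
i=20 'd': node 4→19  → match P6@[19:20]
i=21 'a': node 19→6 (fail-walked)
i=22 'd': node 6→10 (fail-walked)
i=23 'd': node 10→5 (fail-walked)
i=24 'a': node 5→6
i=25 'd': node 6→10 (fail-walked)
i=26 'c': node 10→11
i=27 'c': node 11→12

Result: [[0,1],[1,6],[5,1],[11,1],[12,5],[12,6],[14,2],[17,1],[18,0],[18,6],[19,1],[20,6]]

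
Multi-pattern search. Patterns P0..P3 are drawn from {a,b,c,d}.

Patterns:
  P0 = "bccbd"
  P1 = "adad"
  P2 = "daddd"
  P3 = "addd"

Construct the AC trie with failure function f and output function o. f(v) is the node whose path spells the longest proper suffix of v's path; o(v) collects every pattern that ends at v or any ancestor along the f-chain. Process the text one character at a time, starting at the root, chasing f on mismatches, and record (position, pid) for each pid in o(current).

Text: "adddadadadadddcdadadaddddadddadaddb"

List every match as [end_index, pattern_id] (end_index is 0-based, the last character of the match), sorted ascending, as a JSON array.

Construct AC machine:
Trie (insert patterns):
  n0 'ε': a→6 b→1 d→10
  n1 'b': c→2
  n2 'bc': c→3
  n3 'bcc': b→4
  n4 'bccb': d→5
  n5 'bccbd': ·  ←P0
  n6 'a': d→7
  n7 'ad': a→8 d→15
  n8 'ada': d→9
  n9 'adad': ·  ←P1
  n10 'd': a→11
  n11 'da': d→12
  n12 'dad': d→13
  n13 'dadd': d→14
  n14 'daddd': ·  ←P2
  n15 'add': d→16
  n16 'addd': ·  ←P3

BFS fail/out derivation:
  fail(1) 'b': from fail(0)=0 chase 'b': 0 ⇒ 0;  out=∅∪out(0)=∅
  fail(6) 'a': from fail(0)=0 chase 'a': 0 ⇒ 0;  out=∅∪out(0)=∅
  fail(10) 'd': from fail(0)=0 chase 'd': 0 ⇒ 0;  out=∅∪out(0)=∅
  fail(2) 'bc': from fail(1)=0 chase 'c': 0 ⇒ 0;  out=∅∪out(0)=∅
  fail(7) 'ad': from fail(6)=0 chase 'd': 0 ⇒ 10;  out=∅∪out(10)=∅
  fail(11) 'da': from fail(10)=0 chase 'a': 0 ⇒ 6;  out=∅∪out(6)=∅
  fail(3) 'bcc': from fail(2)=0 chase 'c': 0 ⇒ 0;  out=∅∪out(0)=∅
  fail(8) 'ada': from fail(7)=10 chase 'a': 10 ⇒ 11;  out=∅∪out(11)=∅
  fail(12) 'dad': from fail(11)=6 chase 'd': 6 ⇒ 7;  out=∅∪out(7)=∅
  fail(15) 'add': from fail(7)=10 chase 'd': 10→0 ⇒ 10;  out=∅∪out(10)=∅
  fail(4) 'bccb': from fail(3)=0 chase 'b': 0 ⇒ 1;  out=∅∪out(1)=∅
  fail(9) 'adad': from fail(8)=11 chase 'd': 11 ⇒ 12;  out={1}∪out(12)={1}
  fail(13) 'dadd': from fail(12)=7 chase 'd': 7 ⇒ 15;  out=∅∪out(15)=∅
  fail(16) 'addd': from fail(15)=10 chase 'd': 10→0 ⇒ 10;  out={3}∪out(10)={3}
  fail(5) 'bccbd': from fail(4)=1 chase 'd': 1→0 ⇒ 10;  out={0}∪out(10)={0}
  fail(14) 'daddd': from fail(13)=15 chase 'd': 15 ⇒ 16;  out={2}∪out(16)={2,3}

Text stream:
pos 0 'a': at 6
pos 1 'd': at 7
pos 2 'd': at 15
pos 3 'd': at 16  ** P3@[0:3]
pos 4 'a': at 11 (fail-walked)
pos 5 'd': at 12
pos 6 'a': at 8 (fail-walked)
pos 7 'd': at 9  ** P1@[4:7]
pos 8 'a': at 8 (fail-walked)
pos 9 'd': at 9  ** P1@[6:9]
pos 10 'a': at 8 (fail-walked)
pos 11 'd': at 9  ** P1@[8:11]
pos 12 'd': at 13 (fail-walked)
pos 13 'd': at 14  ** P2@[9:13],P3@[10:13]
pos 14 'c': at 0 (fail-walked)
pos 15 'd': at 10
pos 16 'a': at 11
pos 17 'd': at 12
pos 18 'a': at 8 (fail-walked)
pos 19 'd': at 9  ** P1@[16:19]
pos 20 'a': at 8 (fail-walked)
pos 21 'd': at 9  ** P1@[18:21]
pos 22 'd': at 13 (fail-walked)
pos 23 'd': at 14  ** P2@[19:23],P3@[20:23]
pos 24 'd': at 10 (fail-walked)
pos 25 'a': at 11
pos 26 'd': at 12
pos 27 'd': at 13
pos 28 'd': at 14  ** P2@[24:28],P3@[25:28]
pos 29 'a': at 11 (fail-walked)
pos 30 'd': at 12
pos 31 'a': at 8 (fail-walked)
pos 32 'd': at 9  ** P1@[29:32]
pos 33 'd': at 13 (fail-walked)
pos 34 'b': at 1 (fail-walked)

Result: [[3,3],[7,1],[9,1],[11,1],[13,2],[13,3],[19,1],[21,1],[23,2],[23,3],[28,2],[28,3],[32,1]]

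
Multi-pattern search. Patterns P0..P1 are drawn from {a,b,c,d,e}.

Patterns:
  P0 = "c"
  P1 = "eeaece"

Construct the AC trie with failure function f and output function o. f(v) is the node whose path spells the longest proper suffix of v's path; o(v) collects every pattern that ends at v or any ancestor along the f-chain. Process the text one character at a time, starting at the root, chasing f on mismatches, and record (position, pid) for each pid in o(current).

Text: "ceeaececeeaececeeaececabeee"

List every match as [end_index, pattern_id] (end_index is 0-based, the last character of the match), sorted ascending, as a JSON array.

Build:
Trie nodes:
  n0 'ε': c→1 e→2
  n1 'c': ·  ←P0
  n2 'e': e→3
  n3 'ee': a→4
  n4 'eea': e→5
  n5 'eeae': c→6
  n6 'eeaec': e→7
  n7 'eeaece': ·  ←P1

Failure links (BFS by depth):
  fail(1) 'c': from fail(0)=0 chase 'c': 0 ⇒ 0;  out={0}∪out(0)={0}
  fail(2) 'e': from fail(0)=0 chase 'e': 0 ⇒ 0;  out=∅∪out(0)=∅
  fail(3) 'ee': from fail(2)=0 chase 'e': 0 ⇒ 2;  out=∅∪out(2)=∅
  fail(4) 'eea': from fail(3)=2 chase 'a': 2→0 ⇒ 0;  out=∅∪out(0)=∅
  fail(5) 'eeae': from fail(4)=0 chase 'e': 0 ⇒ 2;  out=∅∪out(2)=∅
  fail(6) 'eeaec': from fail(5)=2 chase 'c': 2→0 ⇒ 1;  out=∅∪out(1)={0}
  fail(7) 'eeaece': from fail(6)=1 chase 'e': 1→0 ⇒ 2;  out={1}∪out(2)={1}

Run:
pos 0 'c': at 1  → match P0@[0:0]
pos 1 'e': at 2 (via fail)
pos 2 'e': at 3
pos 3 'a': at 4
pos 4 'e': at 5
pos 5 'c': at 6  → match P0@[5:5]
pos 6 'e': at 7  → match P1@[1:6]
pos 7 'c': at 1 (via fail)  → match P0@[7:7]
pos 8 'e': at 2 (via fail)
pos 9 'e': at 3
pos 10 'a': at 4
pos 11 'e': at 5
pos 12 'c': at 6  → match P0@[12:12]
pos 13 'e': at 7  → match P1@[8:13]
pos 14 'c': at 1 (via fail)  → match P0@[14:14]
pos 15 'e': at 2 (via fail)
pos 16 'e': at 3
pos 17 'a': at 4
pos 18 'e': at 5
pos 19 'c': at 6  → match P0@[19:19]
pos 20 'e': at 7  → match P1@[15:20]
pos 21 'c': at 1 (via fail)  → match P0@[21:21]
pos 22 'a': at 0 (via fail)
pos 23 'b': at 0
pos 24 'e': at 2
pos 25 'e': at 3
pos 26 'e': at 3 (via fail)

Result: [[0,0],[5,0],[6,1],[7,0],[12,0],[13,1],[14,0],[19,0],[20,1],[21,0]]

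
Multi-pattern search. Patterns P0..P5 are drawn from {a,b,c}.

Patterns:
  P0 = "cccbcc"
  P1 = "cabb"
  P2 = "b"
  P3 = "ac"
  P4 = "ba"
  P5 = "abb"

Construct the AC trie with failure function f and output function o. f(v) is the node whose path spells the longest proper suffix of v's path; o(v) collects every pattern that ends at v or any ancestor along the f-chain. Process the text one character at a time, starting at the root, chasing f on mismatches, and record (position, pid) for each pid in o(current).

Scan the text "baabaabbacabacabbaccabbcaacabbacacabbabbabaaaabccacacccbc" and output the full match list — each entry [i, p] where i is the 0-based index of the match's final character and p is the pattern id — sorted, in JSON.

Construct AC machine:
Trie (insert patterns):
  0='ε' goto a→11 b→10 c→1
  1='c' goto a→7 c→2
  2='cc' goto c→3
  3='ccc' goto b→4
  4='cccb' goto c→5
  5='cccbc' goto c→6
  6='cccbcc' goto ·  [P0 ends]
  7='ca' goto b→8
  8='cab' goto b→9
  9='cabb' goto ·  [P1 ends]
  10='b' goto a→13  [P2 ends]
  11='a' goto b→14 c→12
  12='ac' goto ·  [P3 ends]
  13='ba' goto ·  [P4 ends]
  14='ab' goto b→15
  15='abb' goto ·  [P5 ends]

Failure links (BFS by depth):
  fail(1) 'c': from fail(0)=0 chase 'c': 0 ⇒ 0;  out=∅∪out(0)=∅
  fail(10) 'b': from fail(0)=0 chase 'b': 0 ⇒ 0;  out={2}∪out(0)={2}
  fail(11) 'a': from fail(0)=0 chase 'a': 0 ⇒ 0;  out=∅∪out(0)=∅
  fail(2) 'cc': from fail(1)=0 chase 'c': 0 ⇒ 1;  out=∅∪out(1)=∅
  fail(7) 'ca': from fail(1)=0 chase 'a': 0 ⇒ 11;  out=∅∪out(11)=∅
  fail(12) 'ac': from fail(11)=0 chase 'c': 0 ⇒ 1;  out={3}∪out(1)={3}
  fail(13) 'ba': from fail(10)=0 chase 'a': 0 ⇒ 11;  out={4}∪out(11)={4}
  fail(14) 'ab': from fail(11)=0 chase 'b': 0 ⇒ 10;  out=∅∪out(10)={2}
  fail(3) 'ccc': from fail(2)=1 chase 'c': 1 ⇒ 2;  out=∅∪out(2)=∅
  fail(8) 'cab': from fail(7)=11 chase 'b': 11 ⇒ 14;  out=∅∪out(14)={2}
  fail(15) 'abb': from fail(14)=10 chase 'b': 10→0 ⇒ 10;  out={5}∪out(10)={2,5}
  fail(4) 'cccb': from fail(3)=2 chase 'b': 2→1→0 ⇒ 10;  out=∅∪out(10)={2}
  fail(9) 'cabb': from fail(8)=14 chase 'b': 14 ⇒ 15;  out={1}∪out(15)={1,2,5}
  fail(5) 'cccbc': from fail(4)=10 chase 'c': 10→0 ⇒ 1;  out=∅∪out(1)=∅
  fail(6) 'cccbcc': from fail(5)=1 chase 'c': 1 ⇒ 2;  out={0}∪out(2)={0}

Scan:
[0] read 'b'  n0⇒n10  emit P2@[0:0]
[1] read 'a'  n10⇒n13  emit P4@[0:1]
[2] read 'a'  n13⇒n11 (via fail)
[3] read 'b'  n11⇒n14  emit P2@[3:3]
[4] read 'a'  n14⇒n13 (via fail)  emit P4@[3:4]
[5] read 'a'  n13⇒n11 (via fail)
[6] read 'b'  n11⇒n14  emit P2@[6:6]
[7] read 'b'  n14⇒n15  emit P2@[7:7],P5@[5:7]
[8] read 'a'  n15⇒n13 (via fail)  emit P4@[7:8]
[9] read 'c'  n13⇒n12 (via fail)  emit P3@[8:9]
[10] read 'a'  n12⇒n7 (via fail)
[11] read 'b'  n7⇒n8  emit P2@[11:11]
[12] read 'a'  n8⇒n13 (via fail)  emit P4@[11:12]
[13] read 'c'  n13⇒n12 (via fail)  emit P3@[12:13]
[14] read 'a'  n12⇒n7 (via fail)
[15] read 'b'  n7⇒n8  emit P2@[15:15]
[16] read 'b'  n8⇒n9  emit P1@[13:16],P2@[16:16],P5@[14:16]
[17] read 'a'  n9⇒n13 (via fail)  emit P4@[16:17]
[18] read 'c'  n13⇒n12 (via fail)  emit P3@[17:18]
[19] read 'c'  n12⇒n2 (via fail)
[20] read 'a'  n2⇒n7 (via fail)
[21] read 'b'  n7⇒n8  emit P2@[21:21]
[22] read 'b'  n8⇒n9  emit P1@[19:22],P2@[22:22],P5@[20:22]
[23] read 'c'  n9⇒n1 (via fail)
[24] read 'a'  n1⇒n7
[25] read 'a'  n7⇒n11 (via fail)
[26] read 'c'  n11⇒n12  emit P3@[25:26]
[27] read 'a'  n12⇒n7 (via fail)
[28] read 'b'  n7⇒n8  emit P2@[28:28]
[29] read 'b'  n8⇒n9  emit P1@[26:29],P2@[29:29],P5@[27:29]
[30] read 'a'  n9⇒n13 (via fail)  emit P4@[29:30]
[31] read 'c'  n13⇒n12 (via fail)  emit P3@[30:31]
[32] read 'a'  n12⇒n7 (via fail)
[33] read 'c'  n7⇒n12 (via fail)  emit P3@[32:33]
[34] read 'a'  n12⇒n7 (via fail)
[35] read 'b'  n7⇒n8  emit P2@[35:35]
[36] read 'b'  n8⇒n9  emit P1@[33:36],P2@[36:36],P5@[34:36]
[37] read 'a'  n9⇒n13 (via fail)  emit P4@[36:37]
[38] read 'b'  n13⇒n14 (via fail)  emit P2@[38:38]
[39] read 'b'  n14⇒n15  emit P2@[39:39],P5@[37:39]
[40] read 'a'  n15⇒n13 (via fail)  emit P4@[39:40]
[41] read 'b'  n13⇒n14 (via fail)  emit P2@[41:41]
[42] read 'a'  n14⇒n13 (via fail)  emit P4@[41:42]
[43] read 'a'  n13⇒n11 (via fail)
[44] read 'a'  n11⇒n11 (via fail)
[45] read 'a'  n11⇒n11 (via fail)
[46] read 'b'  n11⇒n14  emit P2@[46:46]
[47] read 'c'  n14⇒n1 (via fail)
[48] read 'c'  n1⇒n2
[49] read 'a'  n2⇒n7 (via fail)
[50] read 'c'  n7⇒n12 (via fail)  emit P3@[49:50]
[51] read 'a'  n12⇒n7 (via fail)
[52] read 'c'  n7⇒n12 (via fail)  emit P3@[51:52]
[53] read 'c'  n12⇒n2 (via fail)
[54] read 'c'  n2⇒n3
[55] read 'b'  n3⇒n4  emit P2@[55:55]
[56] read 'c'  n4⇒n5

All matches (sorted): [[0,2],[1,4],[3,2],[4,4],[6,2],[7,2],[7,5],[8,4],[9,3],[11,2],[12,4],[13,3],[15,2],[16,1],[16,2],[16,5],[17,4],[18,3],[21,2],[22,1],[22,2],[22,5],[26,3],[28,2],[29,1],[29,2],[29,5],[30,4],[31,3],[33,3],[35,2],[36,1],[36,2],[36,5],[37,4],[38,2],[39,2],[39,5],[40,4],[41,2],[42,4],[46,2],[50,3],[52,3],[55,2]]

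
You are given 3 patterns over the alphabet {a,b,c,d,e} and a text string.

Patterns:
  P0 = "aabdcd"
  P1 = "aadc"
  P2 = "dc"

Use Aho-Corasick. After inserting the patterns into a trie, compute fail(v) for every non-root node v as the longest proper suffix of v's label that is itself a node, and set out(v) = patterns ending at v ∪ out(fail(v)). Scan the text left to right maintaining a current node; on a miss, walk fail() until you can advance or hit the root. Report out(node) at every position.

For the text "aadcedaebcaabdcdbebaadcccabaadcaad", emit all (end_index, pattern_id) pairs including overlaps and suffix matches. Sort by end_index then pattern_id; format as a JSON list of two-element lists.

Build automaton:
Trie (insert patterns):
  0='ε' goto a→1 d→9
  1='a' goto a→2
  2='aa' goto b→3 d→7
  3='aab' goto d→4
  4='aabd' goto c→5
  5='aabdc' goto d→6
  6='aabdcd' goto ·  ←P0
  7='aad' goto c→8
  8='aadc' goto ·  ←P1
  9='d' goto c→10
  10='dc' goto ·  ←P2

BFS fail/out derivation:
  fail(1) 'a': from fail(0)=0 chase 'a': 0 ⇒ 0;  out=∅∪out(0)=∅
  fail(9) 'd': from fail(0)=0 chase 'd': 0 ⇒ 0;  out=∅∪out(0)=∅
  fail(2) 'aa': from fail(1)=0 chase 'a': 0 ⇒ 1;  out=∅∪out(1)=∅
  fail(10) 'dc': from fail(9)=0 chase 'c': 0 ⇒ 0;  out={2}∪out(0)={2}
  fail(3) 'aab': from fail(2)=1 chase 'b': 1→0 ⇒ 0;  out=∅∪out(0)=∅
  fail(7) 'aad': from fail(2)=1 chase 'd': 1→0 ⇒ 9;  out=∅∪out(9)=∅
  fail(4) 'aabd': from fail(3)=0 chase 'd': 0 ⇒ 9;  out=∅∪out(9)=∅
  fail(8) 'aadc': from fail(7)=9 chase 'c': 9 ⇒ 10;  out={1}∪out(10)={1,2}
  fail(5) 'aabdc': from fail(4)=9 chase 'c': 9 ⇒ 10;  out=∅∪out(10)={2}
  fail(6) 'aabdcd': from fail(5)=10 chase 'd': 10→0 ⇒ 9;  out={0}∪out(9)={0}

Run:
[0] read 'a'  n0⇒n1
[1] read 'a'  n1⇒n2
[2] read 'd'  n2⇒n7
[3] read 'c'  n7⇒n8  → match P1@[0:3],P2@[2:3]
[4] read 'e'  n8⇒n0 (via fail)
[5] read 'd'  n0⇒n9
[6] read 'a'  n9⇒n1 (via fail)
[7] read 'e'  n1⇒n0 (via fail)
[8] read 'b'  n0⇒n0
[9] read 'c'  n0⇒n0
[10] read 'a'  n0⇒n1
[11] read 'a'  n1⇒n2
[12] read 'b'  n2⇒n3
[13] read 'd'  n3⇒n4
[14] read 'c'  n4⇒n5  → match P2@[13:14]
[15] read 'd'  n5⇒n6  → match P0@[10:15]
[16] read 'b'  n6⇒n0 (via fail)
[17] read 'e'  n0⇒n0
[18] read 'b'  n0⇒n0
[19] read 'a'  n0⇒n1
[20] read 'a'  n1⇒n2
[21] read 'd'  n2⇒n7
[22] read 'c'  n7⇒n8  → match P1@[19:22],P2@[21:22]
[23] read 'c'  n8⇒n0 (via fail)
[24] read 'c'  n0⇒n0
[25] read 'a'  n0⇒n1
[26] read 'b'  n1⇒n0 (via fail)
[27] read 'a'  n0⇒n1
[28] read 'a'  n1⇒n2
[29] read 'd'  n2⇒n7
[30] read 'c'  n7⇒n8  → match P1@[27:30],P2@[29:30]
[31] read 'a'  n8⇒n1 (via fail)
[32] read 'a'  n1⇒n2
[33] read 'd'  n2⇒n7

Result: [[3,1],[3,2],[14,2],[15,0],[22,1],[22,2],[30,1],[30,2]]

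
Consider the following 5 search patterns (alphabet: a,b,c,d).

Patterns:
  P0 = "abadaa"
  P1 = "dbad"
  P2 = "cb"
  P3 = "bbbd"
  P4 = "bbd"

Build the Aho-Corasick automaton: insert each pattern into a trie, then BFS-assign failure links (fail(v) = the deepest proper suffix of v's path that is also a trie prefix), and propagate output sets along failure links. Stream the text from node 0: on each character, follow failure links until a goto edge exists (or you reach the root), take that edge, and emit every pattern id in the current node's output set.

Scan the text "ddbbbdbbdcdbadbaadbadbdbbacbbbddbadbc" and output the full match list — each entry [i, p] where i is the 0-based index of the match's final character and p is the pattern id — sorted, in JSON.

Construct AC machine:
Trie (insert patterns):
  0='ε' goto a→1 b→13 c→11 d→7
  1='a' goto b→2
  2='ab' goto a→3
  3='aba' goto d→4
  4='abad' goto a→5
  5='abada' goto a→6
  6='abadaa' goto ·  ←P0
  7='d' goto b→8
  8='db' goto a→9
  9='dba' goto d→10
  10='dbad' goto ·  ←P1
  11='c' goto b→12
  12='cb' goto ·  ←P2
  13='b' goto b→14
  14='bb' goto b→15 d→17
  15='bbb' goto d→16
  16='bbbd' goto ·  ←P3
  17='bbd' goto ·  ←P4

BFS fail/out derivation:
  n1('a'): parent n0 fail=0; on 'a' 0 → fail=0;  out ∅∪∅=∅
  n7('d'): parent n0 fail=0; on 'd' 0 → fail=0;  out ∅∪∅=∅
  n11('c'): parent n0 fail=0; on 'c' 0 → fail=0;  out ∅∪∅=∅
  n13('b'): parent n0 fail=0; on 'b' 0 → fail=0;  out ∅∪∅=∅
  n2('ab'): parent n1 fail=0; on 'b' 0 → fail=13;  out ∅∪∅=∅
  n8('db'): parent n7 fail=0; on 'b' 0 → fail=13;  out ∅∪∅=∅
  n12('cb'): parent n11 fail=0; on 'b' 0 → fail=13;  out {2}∪∅={2}
  n14('bb'): parent n13 fail=0; on 'b' 0 → fail=13;  out ∅∪∅=∅
  n3('aba'): parent n2 fail=13; on 'a' 13→0 → fail=1;  out ∅∪∅=∅
  n9('dba'): parent n8 fail=13; on 'a' 13→0 → fail=1;  out ∅∪∅=∅
  n15('bbb'): parent n14 fail=13; on 'b' 13 → fail=14;  out ∅∪∅=∅
  n17('bbd'): parent n14 fail=13; on 'd' 13→0 → fail=7;  out {4}∪∅={4}
  n4('abad'): parent n3 fail=1; on 'd' 1→0 → fail=7;  out ∅∪∅=∅
  n10('dbad'): parent n9 fail=1; on 'd' 1→0 → fail=7;  out {1}∪∅={1}
  n16('bbbd'): parent n15 fail=14; on 'd' 14 → fail=17;  out {3}∪{4}={3,4}
  n5('abada'): parent n4 fail=7; on 'a' 7→0 → fail=1;  out ∅∪∅=∅
  n6('abadaa'): parent n5 fail=1; on 'a' 1→0 → fail=1;  out {0}∪∅={0}

Run:
i=0 'd': node 0→7
i=1 'd': node 7→7 (fail-walked)
i=2 'b': node 7→8
i=3 'b': node 8→14 (fail-walked)
i=4 'b': node 14→15
i=5 'd': node 15→16  emit P3@[2:5],P4@[3:5]
i=6 'b': node 16→8 (fail-walked)
i=7 'b': node 8→14 (fail-walked)
i=8 'd': node 14→17  emit P4@[6:8]
i=9 'c': node 17→11 (fail-walked)
i=10 'd': node 11→7 (fail-walked)
i=11 'b': node 7→8
i=12 'a': node 8→9
i=13 'd': node 9→10  emit P1@[10:13]
i=14 'b': node 10→8 (fail-walked)
i=15 'a': node 8→9
i=16 'a': node 9→1 (fail-walked)
i=17 'd': node 1→7 (fail-walked)
i=18 'b': node 7→8
i=19 'a': node 8→9
i=20 'd': node 9→10  emit P1@[17:20]
i=21 'b': node 10→8 (fail-walked)
i=22 'd': node 8→7 (fail-walked)
i=23 'b': node 7→8
i=24 'b': node 8→14 (fail-walked)
i=25 'a': node 14→1 (fail-walked)
i=26 'c': node 1→11 (fail-walked)
i=27 'b': node 11→12  emit P2@[26:27]
i=28 'b': node 12→14 (fail-walked)
i=29 'b': node 14→15
i=30 'd': node 15→16  emit P3@[27:30],P4@[28:30]
i=31 'd': node 16→7 (fail-walked)
i=32 'b': node 7→8
i=33 'a': node 8→9
i=34 'd': node 9→10  emit P1@[31:34]
i=35 'b': node 10→8 (fail-walked)
i=36 'c': node 8→11 (fail-walked)

Result: [[5,3],[5,4],[8,4],[13,1],[20,1],[27,2],[30,3],[30,4],[34,1]]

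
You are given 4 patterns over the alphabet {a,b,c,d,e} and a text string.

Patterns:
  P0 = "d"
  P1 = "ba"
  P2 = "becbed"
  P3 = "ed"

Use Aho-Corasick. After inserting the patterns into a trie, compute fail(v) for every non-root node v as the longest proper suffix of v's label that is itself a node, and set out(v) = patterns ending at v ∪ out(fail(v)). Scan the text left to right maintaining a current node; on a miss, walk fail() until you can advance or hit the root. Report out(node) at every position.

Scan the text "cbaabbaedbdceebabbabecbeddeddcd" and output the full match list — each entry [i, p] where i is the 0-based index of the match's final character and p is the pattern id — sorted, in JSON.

Build automaton:
Trie (insert patterns):
  n0 'ε': b→2 d→1 e→9
  n1 'd': ·  [P0 ends]
  n2 'b': a→3 e→4
  n3 'ba': ·  [P1 ends]
  n4 'be': c→5
  n5 'bec': b→6
  n6 'becb': e→7
  n7 'becbe': d→8
  n8 'becbed': ·  [P2 ends]
  n9 'e': d→10
  n10 'ed': ·  [P3 ends]

BFS fail/out derivation:
  n1('d'): parent n0 fail=0; on 'd' 0 → fail=0;  out {0}∪∅={0}
  n2('b'): parent n0 fail=0; on 'b' 0 → fail=0;  out ∅∪∅=∅
  n9('e'): parent n0 fail=0; on 'e' 0 → fail=0;  out ∅∪∅=∅
  n3('ba'): parent n2 fail=0; on 'a' 0 → fail=0;  out {1}∪∅={1}
  n4('be'): parent n2 fail=0; on 'e' 0 → fail=9;  out ∅∪∅=∅
  n10('ed'): parent n9 fail=0; on 'd' 0 → fail=1;  out {3}∪{0}={0,3}
  n5('bec'): parent n4 fail=9; on 'c' 9→0 → fail=0;  out ∅∪∅=∅
  n6('becb'): parent n5 fail=0; on 'b' 0 → fail=2;  out ∅∪∅=∅
  n7('becbe'): parent n6 fail=2; on 'e' 2 → fail=4;  out ∅∪∅=∅
  n8('becbed'): parent n7 fail=4; on 'd' 4→9 → fail=10;  out {2}∪{0,3}={0,2,3}

Text stream:
i=0 'c': node 0→0
i=1 'b': node 0→2
i=2 'a': node 2→3  ** P1@[1:2]
i=3 'a': node 3→0 (via fail)
i=4 'b': node 0→2
i=5 'b': node 2→2 (via fail)
i=6 'a': node 2→3  ** P1@[5:6]
i=7 'e': node 3→9 (via fail)
i=8 'd': node 9→10  ** P0@[8:8],P3@[7:8]
i=9 'b': node 10→2 (via fail)
i=10 'd': node 2→1 (via fail)  ** P0@[10:10]
i=11 'c': node 1→0 (via fail)
i=12 'e': node 0→9
i=13 'e': node 9→9 (via fail)
i=14 'b': node 9→2 (via fail)
i=15 'a': node 2→3  ** P1@[14:15]
i=16 'b': node 3→2 (via fail)
i=17 'b': node 2→2 (via fail)
i=18 'a': node 2→3  ** P1@[17:18]
i=19 'b': node 3→2 (via fail)
i=20 'e': node 2→4
i=21 'c': node 4→5
i=22 'b': node 5→6
i=23 'e': node 6→7
i=24 'd': node 7→8  ** P0@[24:24],P2@[19:24],P3@[23:24]
i=25 'd': node 8→1 (via fail)  ** P0@[25:25]
i=26 'e': node 1→9 (via fail)
i=27 'd': node 9→10  ** P0@[27:27],P3@[26:27]
i=28 'd': node 10→1 (via fail)  ** P0@[28:28]
i=29 'c': node 1→0 (via fail)
i=30 'd': node 0→1  ** P0@[30:30]

All matches (sorted): [[2,1],[6,1],[8,0],[8,3],[10,0],[15,1],[18,1],[24,0],[24,2],[24,3],[25,0],[27,0],[27,3],[28,0],[30,0]]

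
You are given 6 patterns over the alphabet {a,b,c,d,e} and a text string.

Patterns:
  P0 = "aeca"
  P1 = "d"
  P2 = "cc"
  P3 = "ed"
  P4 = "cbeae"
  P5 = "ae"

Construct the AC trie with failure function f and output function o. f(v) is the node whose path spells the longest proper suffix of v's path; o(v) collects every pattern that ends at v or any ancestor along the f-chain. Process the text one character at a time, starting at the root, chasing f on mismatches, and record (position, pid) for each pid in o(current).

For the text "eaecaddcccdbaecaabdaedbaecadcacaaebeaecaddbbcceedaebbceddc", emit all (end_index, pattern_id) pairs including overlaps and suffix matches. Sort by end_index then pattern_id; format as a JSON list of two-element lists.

Build automaton:
Trie nodes:
  0='ε' goto a→1 c→6 d→5 e→8
  1='a' goto e→2
  2='ae' goto c→3  ←P5
  3='aec' goto a→4
  4='aeca' goto ·  ←P0
  5='d' goto ·  ←P1
  6='c' goto b→10 c→7
  7='cc' goto ·  ←P2
  8='e' goto d→9
  9='ed' goto ·  ←P3
  10='cb' goto e→11
  11='cbe' goto a→12
  12='cbea' goto e→13
  13='cbeae' goto ·  ←P4

BFS fail/out derivation:
  fail(1) 'a': from fail(0)=0 chase 'a': 0 ⇒ 0;  out=∅∪out(0)=∅
  fail(5) 'd': from fail(0)=0 chase 'd': 0 ⇒ 0;  out={1}∪out(0)={1}
  fail(6) 'c': from fail(0)=0 chase 'c': 0 ⇒ 0;  out=∅∪out(0)=∅
  fail(8) 'e': from fail(0)=0 chase 'e': 0 ⇒ 0;  out=∅∪out(0)=∅
  fail(2) 'ae': from fail(1)=0 chase 'e': 0 ⇒ 8;  out={5}∪out(8)={5}
  fail(7) 'cc': from fail(6)=0 chase 'c': 0 ⇒ 6;  out={2}∪out(6)={2}
  fail(9) 'ed': from fail(8)=0 chase 'd': 0 ⇒ 5;  out={3}∪out(5)={1,3}
  fail(10) 'cb': from fail(6)=0 chase 'b': 0 ⇒ 0;  out=∅∪out(0)=∅
  fail(3) 'aec': from fail(2)=8 chase 'c': 8→0 ⇒ 6;  out=∅∪out(6)=∅
  fail(11) 'cbe': from fail(10)=0 chase 'e': 0 ⇒ 8;  out=∅∪out(8)=∅
  fail(4) 'aeca': from fail(3)=6 chase 'a': 6→0 ⇒ 1;  out={0}∪out(1)={0}
  fail(12) 'cbea': from fail(11)=8 chase 'a': 8→0 ⇒ 1;  out=∅∪out(1)=∅
  fail(13) 'cbeae': from fail(12)=1 chase 'e': 1 ⇒ 2;  out={4}∪out(2)={4,5}

Scan:
i=0 'e': node 0→8
i=1 'a': node 8→1 (via fail)
i=2 'e': node 1→2  ** P5@[1:2]
i=3 'c': node 2→3
i=4 'a': node 3→4  ** P0@[1:4]
i=5 'd': node 4→5 (via fail)  ** P1@[5:5]
i=6 'd': node 5→5 (via fail)  ** P1@[6:6]
i=7 'c': node 5→6 (via fail)
i=8 'c': node 6→7  ** P2@[7:8]
i=9 'c': node 7→7 (via fail)  ** P2@[8:9]
i=10 'd': node 7→5 (via fail)  ** P1@[10:10]
i=11 'b': node 5→0 (via fail)
i=12 'a': node 0→1
i=13 'e': node 1→2  ** P5@[12:13]
i=14 'c': node 2→3
i=15 'a': node 3→4  ** P0@[12:15]
i=16 'a': node 4→1 (via fail)
i=17 'b': node 1→0 (via fail)
i=18 'd': node 0→5  ** P1@[18:18]
i=19 'a': node 5→1 (via fail)
i=20 'e': node 1→2  ** P5@[19:20]
i=21 'd': node 2→9 (via fail)  ** P1@[21:21],P3@[20:21]
i=22 'b': node 9→0 (via fail)
i=23 'a': node 0→1
i=24 'e': node 1→2  ** P5@[23:24]
i=25 'c': node 2→3
i=26 'a': node 3→4  ** P0@[23:26]
i=27 'd': node 4→5 (via fail)  ** P1@[27:27]
i=28 'c': node 5→6 (via fail)
i=29 'a': node 6→1 (via fail)
i=30 'c': node 1→6 (via fail)
i=31 'a': node 6→1 (via fail)
i=32 'a': node 1→1 (via fail)
i=33 'e': node 1→2  ** P5@[32:33]
i=34 'b': node 2→0 (via fail)
i=35 'e': node 0→8
i=36 'a': node 8→1 (via fail)
i=37 'e': node 1→2  ** P5@[36:37]
i=38 'c': node 2→3
i=39 'a': node 3→4  ** P0@[36:39]
i=40 'd': node 4→5 (via fail)  ** P1@[40:40]
i=41 'd': node 5→5 (via fail)  ** P1@[41:41]
i=42 'b': node 5→0 (via fail)
i=43 'b': node 0→0
i=44 'c': node 0→6
i=45 'c': node 6→7  ** P2@[44:45]
i=46 'e': node 7→8 (via fail)
i=47 'e': node 8→8 (via fail)
i=48 'd': node 8→9  ** P1@[48:48],P3@[47:48]
i=49 'a': node 9→1 (via fail)
i=50 'e': node 1→2  ** P5@[49:50]
i=51 'b': node 2→0 (via fail)
i=52 'b': node 0→0
i=53 'c': node 0→6
i=54 'e': node 6→8 (via fail)
i=55 'd': node 8→9  ** P1@[55:55],P3@[54:55]
i=56 'd': node 9→5 (via fail)  ** P1@[56:56]
i=57 'c': node 5→6 (via fail)

Result: [[2,5],[4,0],[5,1],[6,1],[8,2],[9,2],[10,1],[13,5],[15,0],[18,1],[20,5],[21,1],[21,3],[24,5],[26,0],[27,1],[33,5],[37,5],[39,0],[40,1],[41,1],[45,2],[48,1],[48,3],[50,5],[55,1],[55,3],[56,1]]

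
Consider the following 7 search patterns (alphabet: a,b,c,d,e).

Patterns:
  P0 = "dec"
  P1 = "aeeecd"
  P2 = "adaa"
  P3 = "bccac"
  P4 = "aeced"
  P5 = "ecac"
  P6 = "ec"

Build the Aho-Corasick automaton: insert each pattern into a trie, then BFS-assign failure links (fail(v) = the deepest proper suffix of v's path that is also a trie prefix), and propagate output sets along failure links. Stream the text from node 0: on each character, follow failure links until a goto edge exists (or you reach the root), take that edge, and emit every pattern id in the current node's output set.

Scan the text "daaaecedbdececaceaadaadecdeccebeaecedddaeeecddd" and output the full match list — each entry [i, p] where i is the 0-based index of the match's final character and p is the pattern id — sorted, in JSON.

Build automaton:
Trie nodes:
  0='ε' goto a→4 b→13 d→1 e→21
  1='d' goto e→2
  2='de' goto c→3
  3='dec' goto ·  [P0 ends]
  4='a' goto d→10 e→5
  5='ae' goto c→18 e→6
  6='aee' goto e→7
  7='aeee' goto c→8
  8='aeeec' goto d→9
  9='aeeecd' goto ·  [P1 ends]
  10='ad' goto a→11
  11='ada' goto a→12
  12='adaa' goto ·  [P2 ends]
  13='b' goto c→14
  14='bc' goto c→15
  15='bcc' goto a→16
  16='bcca' goto c→17
  17='bccac' goto ·  [P3 ends]
  18='aec' goto e→19
  19='aece' goto d→20
  20='aeced' goto ·  [P4 ends]
  21='e' goto c→22
  22='ec' goto a→23  [P6 ends]
  23='eca' goto c→24
  24='ecac' goto ·  [P5 ends]

BFS fail/out derivation:
  fail(1) 'd': from fail(0)=0 chase 'd': 0 ⇒ 0;  out=∅∪out(0)=∅
  fail(4) 'a': from fail(0)=0 chase 'a': 0 ⇒ 0;  out=∅∪out(0)=∅
  fail(13) 'b': from fail(0)=0 chase 'b': 0 ⇒ 0;  out=∅∪out(0)=∅
  fail(21) 'e': from fail(0)=0 chase 'e': 0 ⇒ 0;  out=∅∪out(0)=∅
  fail(2) 'de': from fail(1)=0 chase 'e': 0 ⇒ 21;  out=∅∪out(21)=∅
  fail(5) 'ae': from fail(4)=0 chase 'e': 0 ⇒ 21;  out=∅∪out(21)=∅
  fail(10) 'ad': from fail(4)=0 chase 'd': 0 ⇒ 1;  out=∅∪out(1)=∅
  fail(14) 'bc': from fail(13)=0 chase 'c': 0 ⇒ 0;  out=∅∪out(0)=∅
  fail(22) 'ec': from fail(21)=0 chase 'c': 0 ⇒ 0;  out={6}∪out(0)={6}
  fail(3) 'dec': from fail(2)=21 chase 'c': 21 ⇒ 22;  out={0}∪out(22)={0,6}
  fail(6) 'aee': from fail(5)=21 chase 'e': 21→0 ⇒ 21;  out=∅∪out(21)=∅
  fail(11) 'ada': from fail(10)=1 chase 'a': 1→0 ⇒ 4;  out=∅∪out(4)=∅
  fail(15) 'bcc': from fail(14)=0 chase 'c': 0 ⇒ 0;  out=∅∪out(0)=∅
  fail(18) 'aec': from fail(5)=21 chase 'c': 21 ⇒ 22;  out=∅∪out(22)={6}
  fail(23) 'eca': from fail(22)=0 chase 'a': 0 ⇒ 4;  out=∅∪out(4)=∅
  fail(7) 'aeee': from fail(6)=21 chase 'e': 21→0 ⇒ 21;  out=∅∪out(21)=∅
  fail(12) 'adaa': from fail(11)=4 chase 'a': 4→0 ⇒ 4;  out={2}∪out(4)={2}
  fail(16) 'bcca': from fail(15)=0 chase 'a': 0 ⇒ 4;  out=∅∪out(4)=∅
  fail(19) 'aece': from fail(18)=22 chase 'e': 22→0 ⇒ 21;  out=∅∪out(21)=∅
  fail(24) 'ecac': from fail(23)=4 chase 'c': 4→0 ⇒ 0;  out={5}∪out(0)={5}
  fail(8) 'aeeec': from fail(7)=21 chase 'c': 21 ⇒ 22;  out=∅∪out(22)={6}
  fail(17) 'bccac': from fail(16)=4 chase 'c': 4→0 ⇒ 0;  out={3}∪out(0)={3}
  fail(20) 'aeced': from fail(19)=21 chase 'd': 21→0 ⇒ 1;  out={4}∪out(1)={4}
  fail(9) 'aeeecd': from fail(8)=22 chase 'd': 22→0 ⇒ 1;  out={1}∪out(1)={1}

Run:
pos 0 'd': at 1
pos 1 'a': at 4 (via fail)
pos 2 'a': at 4 (via fail)
pos 3 'a': at 4 (via fail)
pos 4 'e': at 5
pos 5 'c': at 18  → match P6@[4:5]
pos 6 'e': at 19
pos 7 'd': at 20  → match P4@[3:7]
pos 8 'b': at 13 (via fail)
pos 9 'd': at 1 (via fail)
pos 10 'e': at 2
pos 11 'c': at 3  → match P0@[9:11],P6@[10:11]
pos 12 'e': at 21 (via fail)
pos 13 'c': at 22  → match P6@[12:13]
pos 14 'a': at 23
pos 15 'c': at 24  → match P5@[12:15]
pos 16 'e': at 21 (via fail)
pos 17 'a': at 4 (via fail)
pos 18 'a': at 4 (via fail)
pos 19 'd': at 10
pos 20 'a': at 11
pos 21 'a': at 12  → match P2@[18:21]
pos 22 'd': at 10 (via fail)
pos 23 'e': at 2 (via fail)
pos 24 'c': at 3  → match P0@[22:24],P6@[23:24]
pos 25 'd': at 1 (via fail)
pos 26 'e': at 2
pos 27 'c': at 3  → match P0@[25:27],P6@[26:27]
pos 28 'c': at 0 (via fail)
pos 29 'e': at 21
pos 30 'b': at 13 (via fail)
pos 31 'e': at 21 (via fail)
pos 32 'a': at 4 (via fail)
pos 33 'e': at 5
pos 34 'c': at 18  → match P6@[33:34]
pos 35 'e': at 19
pos 36 'd': at 20  → match P4@[32:36]
pos 37 'd': at 1 (via fail)
pos 38 'd': at 1 (via fail)
pos 39 'a': at 4 (via fail)
pos 40 'e': at 5
pos 41 'e': at 6
pos 42 'e': at 7
pos 43 'c': at 8  → match P6@[42:43]
pos 44 'd': at 9  → match P1@[39:44]
pos 45 'd': at 1 (via fail)
pos 46 'd': at 1 (via fail)

Result: [[5,6],[7,4],[11,0],[11,6],[13,6],[15,5],[21,2],[24,0],[24,6],[27,0],[27,6],[34,6],[36,4],[43,6],[44,1]]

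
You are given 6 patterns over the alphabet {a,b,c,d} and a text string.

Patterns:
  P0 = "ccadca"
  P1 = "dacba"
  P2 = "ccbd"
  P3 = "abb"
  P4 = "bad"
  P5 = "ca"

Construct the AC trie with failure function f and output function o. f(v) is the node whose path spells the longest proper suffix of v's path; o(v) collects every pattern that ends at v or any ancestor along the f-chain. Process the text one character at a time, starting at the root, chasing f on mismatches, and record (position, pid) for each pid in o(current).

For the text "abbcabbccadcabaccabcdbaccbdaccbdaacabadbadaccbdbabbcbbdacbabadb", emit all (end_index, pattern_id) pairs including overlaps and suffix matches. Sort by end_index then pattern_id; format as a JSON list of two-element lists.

Build:
Trie (insert patterns):
  0='ε' goto a→14 b→17 c→1 d→7
  1='c' goto a→20 c→2
  2='cc' goto a→3 b→12
  3='cca' goto d→4
  4='ccad' goto c→5
  5='ccadc' goto a→6
  6='ccadca' goto ·  [P0 ends]
  7='d' goto a→8
  8='da' goto c→9
  9='dac' goto b→10
  10='dacb' goto a→11
  11='dacba' goto ·  [P1 ends]
  12='ccb' goto d→13
  13='ccbd' goto ·  [P2 ends]
  14='a' goto b→15
  15='ab' goto b→16
  16='abb' goto ·  [P3 ends]
  17='b' goto a→18
  18='ba' goto d→19
  19='bad' goto ·  [P4 ends]
  20='ca' goto ·  [P5 ends]

BFS fail/out derivation:
  n1('c'): parent n0 fail=0; on 'c' 0 → fail=0;  out ∅∪∅=∅
  n7('d'): parent n0 fail=0; on 'd' 0 → fail=0;  out ∅∪∅=∅
  n14('a'): parent n0 fail=0; on 'a' 0 → fail=0;  out ∅∪∅=∅
  n17('b'): parent n0 fail=0; on 'b' 0 → fail=0;  out ∅∪∅=∅
  n2('cc'): parent n1 fail=0; on 'c' 0 → fail=1;  out ∅∪∅=∅
  n8('da'): parent n7 fail=0; on 'a' 0 → fail=14;  out ∅∪∅=∅
  n15('ab'): parent n14 fail=0; on 'b' 0 → fail=17;  out ∅∪∅=∅
  n18('ba'): parent n17 fail=0; on 'a' 0 → fail=14;  out ∅∪∅=∅
  n20('ca'): parent n1 fail=0; on 'a' 0 → fail=14;  out {5}∪∅={5}
  n3('cca'): parent n2 fail=1; on 'a' 1 → fail=20;  out ∅∪{5}={5}
  n9('dac'): parent n8 fail=14; on 'c' 14→0 → fail=1;  out ∅∪∅=∅
  n12('ccb'): parent n2 fail=1; on 'b' 1→0 → fail=17;  out ∅∪∅=∅
  n16('abb'): parent n15 fail=17; on 'b' 17→0 → fail=17;  out {3}∪∅={3}
  n19('bad'): parent n18 fail=14; on 'd' 14→0 → fail=7;  out {4}∪∅={4}
  n4('ccad'): parent n3 fail=20; on 'd' 20→14→0 → fail=7;  out ∅∪∅=∅
  n10('dacb'): parent n9 fail=1; on 'b' 1→0 → fail=17;  out ∅∪∅=∅
  n13('ccbd'): parent n12 fail=17; on 'd' 17→0 → fail=7;  out {2}∪∅={2}
  n5('ccadc'): parent n4 fail=7; on 'c' 7→0 → fail=1;  out ∅∪∅=∅
  n11('dacba'): parent n10 fail=17; on 'a' 17 → fail=18;  out {1}∪∅={1}
  n6('ccadca'): parent n5 fail=1; on 'a' 1 → fail=20;  out {0}∪{5}={0,5}

Scan:
pos 0 'a': at 14
pos 1 'b': at 15
pos 2 'b': at 16  emit P3@[0:2]
pos 3 'c': at 1 (fail-walked)
pos 4 'a': at 20  emit P5@[3:4]
pos 5 'b': at 15 (fail-walked)
pos 6 'b': at 16  emit P3@[4:6]
pos 7 'c': at 1 (fail-walked)
pos 8 'c': at 2
pos 9 'a': at 3  emit P5@[8:9]
pos 10 'd': at 4
pos 11 'c': at 5
pos 12 'a': at 6  emit P0@[7:12],P5@[11:12]
pos 13 'b': at 15 (fail-walked)
pos 14 'a': at 18 (fail-walked)
pos 15 'c': at 1 (fail-walked)
pos 16 'c': at 2
pos 17 'a': at 3  emit P5@[16:17]
pos 18 'b': at 15 (fail-walked)
pos 19 'c': at 1 (fail-walked)
pos 20 'd': at 7 (fail-walked)
pos 21 'b': at 17 (fail-walked)
pos 22 'a': at 18
pos 23 'c': at 1 (fail-walked)
pos 24 'c': at 2
pos 25 'b': at 12
pos 26 'd': at 13  emit P2@[23:26]
pos 27 'a': at 8 (fail-walked)
pos 28 'c': at 9
pos 29 'c': at 2 (fail-walked)
pos 30 'b': at 12
pos 31 'd': at 13  emit P2@[28:31]
pos 32 'a': at 8 (fail-walked)
pos 33 'a': at 14 (fail-walked)
pos 34 'c': at 1 (fail-walked)
pos 35 'a': at 20  emit P5@[34:35]
pos 36 'b': at 15 (fail-walked)
pos 37 'a': at 18 (fail-walked)
pos 38 'd': at 19  emit P4@[36:38]
pos 39 'b': at 17 (fail-walked)
pos 40 'a': at 18
pos 41 'd': at 19  emit P4@[39:41]
pos 42 'a': at 8 (fail-walked)
pos 43 'c': at 9
pos 44 'c': at 2 (fail-walked)
pos 45 'b': at 12
pos 46 'd': at 13  emit P2@[43:46]
pos 47 'b': at 17 (fail-walked)
pos 48 'a': at 18
pos 49 'b': at 15 (fail-walked)
pos 50 'b': at 16  emit P3@[48:50]
pos 51 'c': at 1 (fail-walked)
pos 52 'b': at 17 (fail-walked)
pos 53 'b': at 17 (fail-walked)
pos 54 'd': at 7 (fail-walked)
pos 55 'a': at 8
pos 56 'c': at 9
pos 57 'b': at 10
pos 58 'a': at 11  emit P1@[54:58]
pos 59 'b': at 15 (fail-walked)
pos 60 'a': at 18 (fail-walked)
pos 61 'd': at 19  emit P4@[59:61]
pos 62 'b': at 17 (fail-walked)

All matches (sorted): [[2,3],[4,5],[6,3],[9,5],[12,0],[12,5],[17,5],[26,2],[31,2],[35,5],[38,4],[41,4],[46,2],[50,3],[58,1],[61,4]]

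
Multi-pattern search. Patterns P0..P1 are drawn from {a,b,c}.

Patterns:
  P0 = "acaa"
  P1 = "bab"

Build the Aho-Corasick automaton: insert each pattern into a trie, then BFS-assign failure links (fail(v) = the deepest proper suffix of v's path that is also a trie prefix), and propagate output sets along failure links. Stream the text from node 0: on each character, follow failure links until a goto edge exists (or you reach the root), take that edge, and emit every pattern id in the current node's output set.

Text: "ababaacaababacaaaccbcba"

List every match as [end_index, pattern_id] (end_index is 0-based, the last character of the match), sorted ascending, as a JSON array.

Construct AC machine:
Trie (insert patterns):
  n0 'ε': a→1 b→5
  n1 'a': c→2
  n2 'ac': a→3
  n3 'aca': a→4
  n4 'acaa': ·  [P0 ends]
  n5 'b': a→6
  n6 'ba': b→7
  n7 'bab': ·  [P1 ends]

BFS fail/out derivation:
  n1('a'): parent n0 fail=0; on 'a' 0 → fail=0;  out ∅∪∅=∅
  n5('b'): parent n0 fail=0; on 'b' 0 → fail=0;  out ∅∪∅=∅
  n2('ac'): parent n1 fail=0; on 'c' 0 → fail=0;  out ∅∪∅=∅
  n6('ba'): parent n5 fail=0; on 'a' 0 → fail=1;  out ∅∪∅=∅
  n3('aca'): parent n2 fail=0; on 'a' 0 → fail=1;  out ∅∪∅=∅
  n7('bab'): parent n6 fail=1; on 'b' 1→0 → fail=5;  out {1}∪∅={1}
  n4('acaa'): parent n3 fail=1; on 'a' 1→0 → fail=1;  out {0}∪∅={0}

Scan:
i=0 'a': node 0→1
i=1 'b': node 1→5 (via fail)
i=2 'a': node 5→6
i=3 'b': node 6→7  emit P1@[1:3]
i=4 'a': node 7→6 (via fail)
i=5 'a': node 6→1 (via fail)
i=6 'c': node 1→2
i=7 'a': node 2→3
i=8 'a': node 3→4  emit P0@[5:8]
i=9 'b': node 4→5 (via fail)
i=10 'a': node 5→6
i=11 'b': node 6→7  emit P1@[9:11]
i=12 'a': node 7→6 (via fail)
i=13 'c': node 6→2 (via fail)
i=14 'a': node 2→3
i=15 'a': node 3→4  emit P0@[12:15]
i=16 'a': node 4→1 (via fail)
i=17 'c': node 1→2
i=18 'c': node 2→0 (via fail)
i=19 'b': node 0→5
i=20 'c': node 5→0 (via fail)
i=21 'b': node 0→5
i=22 'a': node 5→6

Result: [[3,1],[8,0],[11,1],[15,0]]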